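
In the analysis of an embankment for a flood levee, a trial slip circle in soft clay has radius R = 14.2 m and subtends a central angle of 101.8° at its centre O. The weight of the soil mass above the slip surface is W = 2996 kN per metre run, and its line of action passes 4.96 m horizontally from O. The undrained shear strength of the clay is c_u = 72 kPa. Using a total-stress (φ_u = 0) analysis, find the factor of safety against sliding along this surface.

Taking moments about the centre O, the resisting moment is provided by the undrained shear strength acting along the arc:
Arc length L_a = R·θ = 14.2·(101.8°·π/180) = 14.2·1.7767 = 25.23 m
M_R = c_u·L_a·R = 72·25.23·14.2 = 25794.9 kN·m/m
M_D = W·d = 2996·4.96 = 14860.2 kN·m/m
FS = M_R / M_D = 25794.9 / 14860.2 = 1.736

FS = 1.74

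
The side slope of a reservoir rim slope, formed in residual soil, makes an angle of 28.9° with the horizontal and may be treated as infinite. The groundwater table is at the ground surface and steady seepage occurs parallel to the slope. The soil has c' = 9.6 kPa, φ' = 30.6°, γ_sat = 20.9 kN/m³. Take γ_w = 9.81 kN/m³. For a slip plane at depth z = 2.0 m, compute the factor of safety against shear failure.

FS = 1.11

With seepage parallel to the slope and the water table at the surface, the effective normal stress on the slip plane uses the buoyant unit weight γ' = γ_sat − γ_w while the driving shear stress uses γ_sat:
FS = [c' + γ' z cos²β tanφ'] / [γ_sat z sinβ cosβ]
γ' = 20.9 − 9.81 = 11.09 kN/m³
Numerator = 9.6 + 11.09·2.0·cos²28.9°·tan30.6° = 9.6 + 11.09·2.0·0.7664·0.5914 = 19.654 kPa
Denominator = 20.9·2.0·sin28.9°·cos28.9° = 20.9·2.0·0.4833·0.8755 = 17.685 kPa
FS = 19.654 / 17.685 = 1.111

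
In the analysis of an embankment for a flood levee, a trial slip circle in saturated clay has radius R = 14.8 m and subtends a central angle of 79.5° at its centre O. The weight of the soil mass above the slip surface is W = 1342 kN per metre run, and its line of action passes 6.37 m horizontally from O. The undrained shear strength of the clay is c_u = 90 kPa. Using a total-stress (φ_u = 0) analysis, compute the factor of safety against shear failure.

Taking moments about the centre O, the resisting moment is provided by the undrained shear strength acting along the arc:
Arc length L_a = R·θ = 14.8·(79.5°·π/180) = 14.8·1.3875 = 20.54 m
M_R = c_u·L_a·R = 90·20.54·14.8 = 27353.3 kN·m/m
M_D = W·d = 1342·6.37 = 8548.5 kN·m/m
FS = M_R / M_D = 27353.3 / 8548.5 = 3.200

FS = 3.20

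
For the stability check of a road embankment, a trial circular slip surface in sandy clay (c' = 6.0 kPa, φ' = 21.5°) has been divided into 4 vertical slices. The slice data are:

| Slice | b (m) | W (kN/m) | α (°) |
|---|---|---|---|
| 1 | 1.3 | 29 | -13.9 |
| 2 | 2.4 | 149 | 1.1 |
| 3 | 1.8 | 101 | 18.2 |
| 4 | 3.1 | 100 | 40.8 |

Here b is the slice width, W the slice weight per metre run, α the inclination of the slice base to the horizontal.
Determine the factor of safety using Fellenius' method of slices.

FS = 2.11

Ordinary method of slices: FS = Σ[c'·Δl_i + (W_i cosα_i)·tanφ'] / Σ W_i sinα_i, with Δl_i = b_i / cosα_i.
Slice 1: Δl = 1.3/cos(-13.9°) = 1.339 m; N'_1 = 29·cos(-13.9°) = 28.2; c'Δl = 8.04; W sinα = -7.0
Slice 2: Δl = 2.4/cos1.1° = 2.400 m; N'_2 = 149·cos1.1° = 149.0; c'Δl = 14.40; W sinα = 2.9
Slice 3: Δl = 1.8/cos18.2° = 1.895 m; N'_3 = 101·cos18.2° = 95.9; c'Δl = 11.37; W sinα = 31.5
Slice 4: Δl = 3.1/cos40.8° = 4.095 m; N'_4 = 100·cos40.8° = 75.7; c'Δl = 24.57; W sinα = 65.3
Σc'Δl = 58.4 kN/m; ΣN' = 348.8 kN/m; ΣW sinα = 92.8 kN/m
Resisting = 58.4 + 348.8·tan21.5° = 58.4 + 137.4 = 195.8 kN/m
FS = 195.8 / 92.8 = 2.110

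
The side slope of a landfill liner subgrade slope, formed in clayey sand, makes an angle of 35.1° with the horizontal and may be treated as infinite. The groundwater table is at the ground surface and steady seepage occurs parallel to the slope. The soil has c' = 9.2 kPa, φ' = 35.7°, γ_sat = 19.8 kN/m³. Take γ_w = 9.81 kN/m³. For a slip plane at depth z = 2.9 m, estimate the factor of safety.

FS = 0.86

With seepage parallel to the slope and the water table at the surface, the effective normal stress on the slip plane uses the buoyant unit weight γ' = γ_sat − γ_w while the driving shear stress uses γ_sat:
FS = [c' + γ' z cos²β tanφ'] / [γ_sat z sinβ cosβ]
γ' = 19.8 − 9.81 = 9.99 kN/m³
Numerator = 9.2 + 9.99·2.9·cos²35.1°·tan35.7° = 9.2 + 9.99·2.9·0.6694·0.7186 = 23.135 kPa
Denominator = 19.8·2.9·sin35.1°·cos35.1° = 19.8·2.9·0.5750·0.8181 = 27.013 kPa
FS = 23.135 / 27.013 = 0.856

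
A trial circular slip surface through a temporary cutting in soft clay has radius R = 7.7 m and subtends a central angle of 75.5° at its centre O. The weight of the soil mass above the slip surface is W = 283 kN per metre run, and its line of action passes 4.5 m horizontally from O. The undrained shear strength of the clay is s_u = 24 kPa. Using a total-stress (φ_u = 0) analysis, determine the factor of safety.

FS = 1.47

Taking moments about the centre O, the resisting moment is provided by the undrained shear strength acting along the arc:
Arc length L_a = R·θ = 7.7·(75.5°·π/180) = 7.7·1.3177 = 10.15 m
M_R = s_u·L_a·R = 24·10.15·7.7 = 1875.1 kN·m/m
M_D = W·d = 283·4.5 = 1273.5 kN·m/m
FS = M_R / M_D = 1875.1 / 1273.5 = 1.472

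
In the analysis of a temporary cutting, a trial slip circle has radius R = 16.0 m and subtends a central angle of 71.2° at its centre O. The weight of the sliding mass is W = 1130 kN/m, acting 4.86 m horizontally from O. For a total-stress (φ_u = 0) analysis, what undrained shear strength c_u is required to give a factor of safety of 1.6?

c_u = 27.6 kPa

FS = c_u·L_a·R / (W·d), so c_u = FS·W·d / (L_a·R).
Arc length L_a = R·θ = 16.0·(71.2°·π/180) = 16.0·1.2427 = 19.88 m
c_u = 1.6·1130·4.86 / (19.88·16.0) = 8786.9 / 318.12 = 27.62 kPa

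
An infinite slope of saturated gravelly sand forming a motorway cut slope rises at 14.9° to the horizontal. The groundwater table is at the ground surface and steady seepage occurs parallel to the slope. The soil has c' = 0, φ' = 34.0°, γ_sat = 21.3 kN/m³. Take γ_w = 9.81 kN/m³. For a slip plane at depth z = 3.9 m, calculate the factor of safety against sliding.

FS = 1.37

With seepage parallel to the slope and the water table at the surface, the effective normal stress on the slip plane uses the buoyant unit weight γ' = γ_sat − γ_w while the driving shear stress uses γ_sat:
FS = [c' + γ' z cos²β tanφ'] / [γ_sat z sinβ cosβ]
(For c' = 0 this reduces to FS = (γ'/γ_sat)·tanφ'/tanβ.)
γ' = 21.3 − 9.81 = 11.49 kN/m³
Numerator = 0.0 + 11.49·3.9·cos²14.9°·tan34.0° = 0.0 + 11.49·3.9·0.9339·0.6745 = 28.227 kPa
Denominator = 21.3·3.9·sin14.9°·cos14.9° = 21.3·3.9·0.2571·0.9664 = 20.642 kPa
FS = 28.227 / 20.642 = 1.367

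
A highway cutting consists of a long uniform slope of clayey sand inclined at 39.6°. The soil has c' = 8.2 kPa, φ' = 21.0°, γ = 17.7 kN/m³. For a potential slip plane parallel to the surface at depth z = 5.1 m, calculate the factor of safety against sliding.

For an infinite slope with a slip plane parallel to the surface (no pore pressure): FS = [c' + γz cos²β tanφ'] / [γz sinβ cosβ].
γz = 17.7·5.1 = 90.27 kN/m²
Numerator = 8.2 + 90.27·cos²39.6°·tan21.0° = 8.2 + 90.27·0.5937·0.3839 = 28.772 kPa
Denominator = 90.27·sin39.6°·cos39.6° = 90.27·0.6374·0.7705 = 44.336 kPa
FS = 28.772 / 44.336 = 0.649

FS = 0.65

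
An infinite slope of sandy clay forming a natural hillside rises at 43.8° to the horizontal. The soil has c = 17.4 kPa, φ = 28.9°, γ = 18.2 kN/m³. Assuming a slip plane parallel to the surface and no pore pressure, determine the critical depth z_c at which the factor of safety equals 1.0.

z_c = 4.51 m

Setting FS = 1.00 in FS = [c + γz cos²β tanφ] / [γz sinβ cosβ] and solving for z:
z = c / [γ cosβ (FS·sinβ − cosβ·tanφ)]
  = 17.4 / [18.2·cos43.8°·(1.00·sin43.8° − cos43.8°·tan28.9°)]
  = 17.4 / [18.2·0.7218·(1.00·0.6921 − 0.7218·0.5520)]
  = 17.4 / 3.8582 = 4.510 m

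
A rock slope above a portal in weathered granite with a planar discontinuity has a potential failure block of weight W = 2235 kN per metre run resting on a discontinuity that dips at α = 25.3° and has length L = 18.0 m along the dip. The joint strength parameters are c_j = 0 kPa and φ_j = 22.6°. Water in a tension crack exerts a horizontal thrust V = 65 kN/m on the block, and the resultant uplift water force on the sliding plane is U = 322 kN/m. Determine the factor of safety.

FS = 0.69

Resolving the block weight along and normal to the plane and applying the Mohr–Coulomb strength on the joint:
N' = W cosα − U − V sinα = 2235·cos25.3° − 322 − 65·sin25.3° = 1670.8 kN/m
Driving force T = W sinα + V cosα = 2235·sin25.3° + 65·cos25.3° = 1013.9 kN/m
Resisting force R = c_j·L + N'·tanφ_j = 0·18.0 + 1670.8·tan22.6° = 0.0 + 695.5 = 695.5 kN/m
FS = R / T = 695.5 / 1013.9 = 0.686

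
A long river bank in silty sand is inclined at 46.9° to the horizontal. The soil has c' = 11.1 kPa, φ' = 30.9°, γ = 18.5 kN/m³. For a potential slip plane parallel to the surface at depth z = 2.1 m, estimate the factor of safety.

For an infinite slope with a slip plane parallel to the surface (no pore pressure): FS = [c' + γz cos²β tanφ'] / [γz sinβ cosβ].
γz = 18.5·2.1 = 38.85 kN/m²
Numerator = 11.1 + 38.85·cos²46.9°·tan30.9° = 11.1 + 38.85·0.4669·0.5985 = 21.955 kPa
Denominator = 38.85·sin46.9°·cos46.9° = 38.85·0.7302·0.6833 = 19.382 kPa
FS = 21.955 / 19.382 = 1.133

FS = 1.13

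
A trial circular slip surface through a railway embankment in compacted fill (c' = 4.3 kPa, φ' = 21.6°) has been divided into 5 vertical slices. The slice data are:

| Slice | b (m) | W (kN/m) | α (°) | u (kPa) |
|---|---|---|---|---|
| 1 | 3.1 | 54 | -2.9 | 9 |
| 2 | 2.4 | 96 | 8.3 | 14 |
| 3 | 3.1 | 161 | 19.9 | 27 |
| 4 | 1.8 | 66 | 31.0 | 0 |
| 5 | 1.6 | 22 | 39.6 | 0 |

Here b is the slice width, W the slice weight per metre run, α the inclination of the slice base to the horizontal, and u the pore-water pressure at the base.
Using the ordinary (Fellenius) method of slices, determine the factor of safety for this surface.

Ordinary method of slices: FS = Σ[c'·Δl_i + (W_i cosα_i − u_i·Δl_i)·tanφ'] / Σ W_i sinα_i, with Δl_i = b_i / cosα_i.
Slice 1: Δl = 3.1/cos(-2.9°) = 3.104 m; N'_1 = 54·cos(-2.9°) − 9·3.104 = 26.0; c'Δl = 13.35; W sinα = -2.7
Slice 2: Δl = 2.4/cos8.3° = 2.425 m; N'_2 = 96·cos8.3° − 14·2.425 = 61.0; c'Δl = 10.43; W sinα = 13.9
Slice 3: Δl = 3.1/cos19.9° = 3.297 m; N'_3 = 161·cos19.9° − 27·3.297 = 62.4; c'Δl = 14.18; W sinα = 54.8
Slice 4: Δl = 1.8/cos31.0° = 2.100 m; N'_4 = 66·cos31.0° − 0·2.100 = 56.6; c'Δl = 9.03; W sinα = 34.0
Slice 5: Δl = 1.6/cos39.6° = 2.077 m; N'_5 = 22·cos39.6° − 0·2.077 = 17.0; c'Δl = 8.93; W sinα = 14.0
Σc'Δl = 55.9 kN/m; ΣN' = 222.9 kN/m; ΣW sinα = 113.9 kN/m
Resisting = 55.9 + 222.9·tan21.6° = 55.9 + 88.3 = 144.2 kN/m
FS = 144.2 / 113.9 = 1.265

FS = 1.27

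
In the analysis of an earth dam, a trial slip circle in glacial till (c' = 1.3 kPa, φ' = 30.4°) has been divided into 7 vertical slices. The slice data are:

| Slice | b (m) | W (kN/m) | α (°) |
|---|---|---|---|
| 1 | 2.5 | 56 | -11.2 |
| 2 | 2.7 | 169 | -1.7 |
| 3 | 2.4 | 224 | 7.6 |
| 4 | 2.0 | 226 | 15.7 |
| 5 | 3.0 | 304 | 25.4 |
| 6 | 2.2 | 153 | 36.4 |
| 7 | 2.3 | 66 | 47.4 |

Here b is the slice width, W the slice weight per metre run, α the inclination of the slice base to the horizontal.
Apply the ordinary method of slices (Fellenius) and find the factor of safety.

Ordinary method of slices: FS = Σ[c'·Δl_i + (W_i cosα_i)·tanφ'] / Σ W_i sinα_i, with Δl_i = b_i / cosα_i.
Slice 1: Δl = 2.5/cos(-11.2°) = 2.549 m; N'_1 = 56·cos(-11.2°) = 54.9; c'Δl = 3.31; W sinα = -10.9
Slice 2: Δl = 2.7/cos(-1.7°) = 2.701 m; N'_2 = 169·cos(-1.7°) = 168.9; c'Δl = 3.51; W sinα = -5.0
Slice 3: Δl = 2.4/cos7.6° = 2.421 m; N'_3 = 224·cos7.6° = 222.0; c'Δl = 3.15; W sinα = 29.6
Slice 4: Δl = 2.0/cos15.7° = 2.078 m; N'_4 = 226·cos15.7° = 217.6; c'Δl = 2.70; W sinα = 61.2
Slice 5: Δl = 3.0/cos25.4° = 3.321 m; N'_5 = 304·cos25.4° = 274.6; c'Δl = 4.32; W sinα = 130.4
Slice 6: Δl = 2.2/cos36.4° = 2.733 m; N'_6 = 153·cos36.4° = 123.1; c'Δl = 3.55; W sinα = 90.8
Slice 7: Δl = 2.3/cos47.4° = 3.398 m; N'_7 = 66·cos47.4° = 44.7; c'Δl = 4.42; W sinα = 48.6
Σc'Δl = 25.0 kN/m; ΣN' = 1105.9 kN/m; ΣW sinα = 344.7 kN/m
Resisting = 25.0 + 1105.9·tan30.4° = 25.0 + 648.8 = 673.8 kN/m
FS = 673.8 / 344.7 = 1.955

FS = 1.95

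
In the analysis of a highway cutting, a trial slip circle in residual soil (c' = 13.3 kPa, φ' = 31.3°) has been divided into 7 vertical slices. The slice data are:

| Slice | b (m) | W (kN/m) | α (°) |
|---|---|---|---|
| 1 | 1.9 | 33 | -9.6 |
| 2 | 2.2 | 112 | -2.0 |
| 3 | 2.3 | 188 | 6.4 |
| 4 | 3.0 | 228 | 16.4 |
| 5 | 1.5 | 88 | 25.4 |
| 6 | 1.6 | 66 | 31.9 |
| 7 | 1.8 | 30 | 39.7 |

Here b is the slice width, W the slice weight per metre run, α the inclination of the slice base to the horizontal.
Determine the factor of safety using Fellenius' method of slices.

Ordinary method of slices: FS = Σ[c'·Δl_i + (W_i cosα_i)·tanφ'] / Σ W_i sinα_i, with Δl_i = b_i / cosα_i.
Slice 1: Δl = 1.9/cos(-9.6°) = 1.927 m; N'_1 = 33·cos(-9.6°) = 32.5; c'Δl = 25.63; W sinα = -5.5
Slice 2: Δl = 2.2/cos(-2.0°) = 2.201 m; N'_2 = 112·cos(-2.0°) = 111.9; c'Δl = 29.28; W sinα = -3.9
Slice 3: Δl = 2.3/cos6.4° = 2.314 m; N'_3 = 188·cos6.4° = 186.8; c'Δl = 30.78; W sinα = 21.0
Slice 4: Δl = 3.0/cos16.4° = 3.127 m; N'_4 = 228·cos16.4° = 218.7; c'Δl = 41.59; W sinα = 64.4
Slice 5: Δl = 1.5/cos25.4° = 1.661 m; N'_5 = 88·cos25.4° = 79.5; c'Δl = 22.08; W sinα = 37.7
Slice 6: Δl = 1.6/cos31.9° = 1.885 m; N'_6 = 66·cos31.9° = 56.0; c'Δl = 25.07; W sinα = 34.9
Slice 7: Δl = 1.8/cos39.7° = 2.339 m; N'_7 = 30·cos39.7° = 23.1; c'Δl = 31.12; W sinα = 19.2
Σc'Δl = 205.5 kN/m; ΣN' = 708.6 kN/m; ΣW sinα = 167.7 kN/m
Resisting = 205.5 + 708.6·tan31.3° = 205.5 + 430.9 = 636.4 kN/m
FS = 636.4 / 167.7 = 3.795

FS = 3.79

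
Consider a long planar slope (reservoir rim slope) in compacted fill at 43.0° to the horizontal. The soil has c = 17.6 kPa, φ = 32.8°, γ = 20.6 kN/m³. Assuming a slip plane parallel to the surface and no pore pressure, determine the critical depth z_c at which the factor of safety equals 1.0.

z_c = 5.55 m

Setting FS = 1.00 in FS = [c + γz cos²β tanφ] / [γz sinβ cosβ] and solving for z:
z = c / [γ cosβ (FS·sinβ − cosβ·tanφ)]
  = 17.6 / [20.6·cos43.0°·(1.00·sin43.0° − cos43.0°·tan32.8°)]
  = 17.6 / [20.6·0.7314·(1.00·0.6820 − 0.7314·0.6445)]
  = 17.6 / 3.1740 = 5.545 m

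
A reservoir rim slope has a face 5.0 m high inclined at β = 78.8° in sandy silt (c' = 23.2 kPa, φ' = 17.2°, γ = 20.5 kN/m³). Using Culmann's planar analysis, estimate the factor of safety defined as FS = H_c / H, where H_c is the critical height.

FS = 1.62

H_c = (4c'/γ) · sinβ cosφ' / [1 − cos(β − φ')]
    = (4·23.2/20.5) · sin78.8°·cos17.2° / [1 − cos61.6°]
    = 4.527 · 0.9371 / 0.5244 = 8.09 m
FS = H_c / H = 8.09 / 5.0 = 1.618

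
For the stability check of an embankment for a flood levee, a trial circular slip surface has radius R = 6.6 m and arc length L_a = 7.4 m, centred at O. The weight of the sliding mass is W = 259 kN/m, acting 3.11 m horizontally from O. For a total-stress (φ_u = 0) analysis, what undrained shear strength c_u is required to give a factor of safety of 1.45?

FS = c_u·L_a·R / (W·d), so c_u = FS·W·d / (L_a·R).
c_u = 1.45·259·3.11 / (7.40·6.6) = 1168.0 / 48.84 = 23.91 kPa

c_u = 23.9 kPa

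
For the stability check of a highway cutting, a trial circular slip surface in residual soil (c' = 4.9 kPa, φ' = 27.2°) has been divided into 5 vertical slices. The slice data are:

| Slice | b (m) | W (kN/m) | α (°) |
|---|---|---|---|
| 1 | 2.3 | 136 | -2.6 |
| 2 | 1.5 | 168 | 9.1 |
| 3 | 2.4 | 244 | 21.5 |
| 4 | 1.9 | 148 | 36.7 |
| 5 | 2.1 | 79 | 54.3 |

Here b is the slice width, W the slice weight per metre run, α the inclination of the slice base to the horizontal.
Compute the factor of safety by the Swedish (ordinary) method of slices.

Ordinary method of slices: FS = Σ[c'·Δl_i + (W_i cosα_i)·tanφ'] / Σ W_i sinα_i, with Δl_i = b_i / cosα_i.
Slice 1: Δl = 2.3/cos(-2.6°) = 2.302 m; N'_1 = 136·cos(-2.6°) = 135.9; c'Δl = 11.28; W sinα = -6.2
Slice 2: Δl = 1.5/cos9.1° = 1.519 m; N'_2 = 168·cos9.1° = 165.9; c'Δl = 7.44; W sinα = 26.6
Slice 3: Δl = 2.4/cos21.5° = 2.579 m; N'_3 = 244·cos21.5° = 227.0; c'Δl = 12.64; W sinα = 89.4
Slice 4: Δl = 1.9/cos36.7° = 2.370 m; N'_4 = 148·cos36.7° = 118.7; c'Δl = 11.61; W sinα = 88.4
Slice 5: Δl = 2.1/cos54.3° = 3.599 m; N'_5 = 79·cos54.3° = 46.1; c'Δl = 17.63; W sinα = 64.2
Σc'Δl = 60.6 kN/m; ΣN' = 693.5 kN/m; ΣW sinα = 262.4 kN/m
Resisting = 60.6 + 693.5·tan27.2° = 60.6 + 356.4 = 417.0 kN/m
FS = 417.0 / 262.4 = 1.589

FS = 1.59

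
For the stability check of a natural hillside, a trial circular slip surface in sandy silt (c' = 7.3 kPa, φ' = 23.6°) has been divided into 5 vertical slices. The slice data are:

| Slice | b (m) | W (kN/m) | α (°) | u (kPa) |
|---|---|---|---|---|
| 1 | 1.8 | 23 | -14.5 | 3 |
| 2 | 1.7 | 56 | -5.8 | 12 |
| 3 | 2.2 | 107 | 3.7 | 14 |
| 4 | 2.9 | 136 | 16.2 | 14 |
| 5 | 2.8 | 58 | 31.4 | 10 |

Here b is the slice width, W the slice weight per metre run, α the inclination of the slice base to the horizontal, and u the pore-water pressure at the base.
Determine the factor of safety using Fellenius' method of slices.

FS = 2.98

Ordinary method of slices: FS = Σ[c'·Δl_i + (W_i cosα_i − u_i·Δl_i)·tanφ'] / Σ W_i sinα_i, with Δl_i = b_i / cosα_i.
Slice 1: Δl = 1.8/cos(-14.5°) = 1.859 m; N'_1 = 23·cos(-14.5°) − 3·1.859 = 16.7; c'Δl = 13.57; W sinα = -5.8
Slice 2: Δl = 1.7/cos(-5.8°) = 1.709 m; N'_2 = 56·cos(-5.8°) − 12·1.709 = 35.2; c'Δl = 12.47; W sinα = -5.7
Slice 3: Δl = 2.2/cos3.7° = 2.205 m; N'_3 = 107·cos3.7° − 14·2.205 = 75.9; c'Δl = 16.09; W sinα = 6.9
Slice 4: Δl = 2.9/cos16.2° = 3.020 m; N'_4 = 136·cos16.2° − 14·3.020 = 88.3; c'Δl = 22.05; W sinα = 37.9
Slice 5: Δl = 2.8/cos31.4° = 3.280 m; N'_5 = 58·cos31.4° − 10·3.280 = 16.7; c'Δl = 23.95; W sinα = 30.2
Σc'Δl = 88.1 kN/m; ΣN' = 232.8 kN/m; ΣW sinα = 63.6 kN/m
Resisting = 88.1 + 232.8·tan23.6° = 88.1 + 101.7 = 189.9 kN/m
FS = 189.9 / 63.6 = 2.983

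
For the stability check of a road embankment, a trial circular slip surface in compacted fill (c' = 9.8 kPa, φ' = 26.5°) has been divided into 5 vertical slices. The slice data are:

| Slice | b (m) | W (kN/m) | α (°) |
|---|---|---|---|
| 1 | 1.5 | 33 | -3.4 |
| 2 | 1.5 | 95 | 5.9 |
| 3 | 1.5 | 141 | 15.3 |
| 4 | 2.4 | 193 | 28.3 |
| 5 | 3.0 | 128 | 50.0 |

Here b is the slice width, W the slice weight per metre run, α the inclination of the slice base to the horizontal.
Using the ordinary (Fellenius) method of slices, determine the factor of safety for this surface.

Ordinary method of slices: FS = Σ[c'·Δl_i + (W_i cosα_i)·tanφ'] / Σ W_i sinα_i, with Δl_i = b_i / cosα_i.
Slice 1: Δl = 1.5/cos(-3.4°) = 1.503 m; N'_1 = 33·cos(-3.4°) = 32.9; c'Δl = 14.73; W sinα = -2.0
Slice 2: Δl = 1.5/cos5.9° = 1.508 m; N'_2 = 95·cos5.9° = 94.5; c'Δl = 14.78; W sinα = 9.8
Slice 3: Δl = 1.5/cos15.3° = 1.555 m; N'_3 = 141·cos15.3° = 136.0; c'Δl = 15.24; W sinα = 37.2
Slice 4: Δl = 2.4/cos28.3° = 2.726 m; N'_4 = 193·cos28.3° = 169.9; c'Δl = 26.71; W sinα = 91.5
Slice 5: Δl = 3.0/cos50.0° = 4.667 m; N'_5 = 128·cos50.0° = 82.3; c'Δl = 45.74; W sinα = 98.1
Σc'Δl = 117.2 kN/m; ΣN' = 515.7 kN/m; ΣW sinα = 234.6 kN/m
Resisting = 117.2 + 515.7·tan26.5° = 117.2 + 257.1 = 374.3 kN/m
FS = 374.3 / 234.6 = 1.596

FS = 1.60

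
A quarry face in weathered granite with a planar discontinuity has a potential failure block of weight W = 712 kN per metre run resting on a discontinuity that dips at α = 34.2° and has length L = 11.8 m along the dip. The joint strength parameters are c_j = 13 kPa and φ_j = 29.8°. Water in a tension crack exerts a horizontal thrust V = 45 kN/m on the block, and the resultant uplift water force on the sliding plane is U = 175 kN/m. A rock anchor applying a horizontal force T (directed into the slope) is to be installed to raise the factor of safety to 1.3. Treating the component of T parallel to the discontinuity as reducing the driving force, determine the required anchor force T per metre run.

T = 138 kN/m

Resolving forces along and normal to the sliding plane, with the horizontal anchor force T adding T·sinα to the effective normal force and T·cosα acting up the plane against the driving force:
FS = [c_jL + (W cosα − U − V sinα + T sinα) tanφ_j] / [W sinα + V cosα − T cosα]
Without the anchor: N' = 388.6 kN/m, driving T_d = 437.4 kN/m, resisting R = 13·11.8 + 388.6·tan29.8° = 375.9 kN/m, FS = 0.86.
Setting FS = 1.3 and solving for T:
1.3·(437.4 − T cos34.2°) = 375.9 + T sin34.2°·tan29.8°
T·(sin34.2°·tan29.8° + 1.3·cos34.2°) = 1.3·437.4 − 375.9
T·(0.5621·0.5727 + 1.3·0.8271) = 568.6 − 375.9 = 192.7
T·1.3971 = 192.7
T = 137.9 kN/m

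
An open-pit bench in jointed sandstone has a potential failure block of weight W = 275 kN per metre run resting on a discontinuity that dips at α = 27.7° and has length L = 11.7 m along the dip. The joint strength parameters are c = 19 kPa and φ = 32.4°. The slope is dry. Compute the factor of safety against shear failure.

FS = 2.95

Resolving the block weight along and normal to the plane and applying the Mohr–Coulomb strength on the joint:
N' = W cosα = 275·cos27.7° = 243.5 kN/m
Driving force T = W sinα = 275·sin27.7° = 127.8 kN/m
Resisting force R = c·L + N'·tanφ = 19·11.7 + 243.5·tan32.4° = 222.3 + 154.5 = 376.8 kN/m
FS = R / T = 376.8 / 127.8 = 2.948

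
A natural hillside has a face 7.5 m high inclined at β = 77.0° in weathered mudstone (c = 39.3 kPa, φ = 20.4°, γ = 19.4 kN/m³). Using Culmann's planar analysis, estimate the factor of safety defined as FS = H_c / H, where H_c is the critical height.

H_c = (4c/γ) · sinβ cosφ / [1 − cos(β − φ)]
    = (4·39.3/19.4) · sin77.0°·cos20.4° / [1 − cos56.6°]
    = 8.103 · 0.9133 / 0.4495 = 16.46 m
FS = H_c / H = 16.46 / 7.5 = 2.195

FS = 2.20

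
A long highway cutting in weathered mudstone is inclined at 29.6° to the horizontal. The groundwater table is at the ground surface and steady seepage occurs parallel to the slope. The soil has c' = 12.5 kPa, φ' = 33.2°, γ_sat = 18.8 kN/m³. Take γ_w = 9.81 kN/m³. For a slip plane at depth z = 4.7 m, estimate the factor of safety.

FS = 0.88

With seepage parallel to the slope and the water table at the surface, the effective normal stress on the slip plane uses the buoyant unit weight γ' = γ_sat − γ_w while the driving shear stress uses γ_sat:
FS = [c' + γ' z cos²β tanφ'] / [γ_sat z sinβ cosβ]
γ' = 18.8 − 9.81 = 8.99 kN/m³
Numerator = 12.5 + 8.99·4.7·cos²29.6°·tan33.2° = 12.5 + 8.99·4.7·0.7560·0.6544 = 33.404 kPa
Denominator = 18.8·4.7·sin29.6°·cos29.6° = 18.8·4.7·0.4939·0.8695 = 37.949 kPa
FS = 33.404 / 37.949 = 0.880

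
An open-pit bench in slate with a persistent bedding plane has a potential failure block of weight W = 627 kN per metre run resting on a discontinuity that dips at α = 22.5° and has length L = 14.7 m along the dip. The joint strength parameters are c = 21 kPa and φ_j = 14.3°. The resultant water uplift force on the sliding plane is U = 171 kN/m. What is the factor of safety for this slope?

Resolving the block weight along and normal to the plane and applying the Mohr–Coulomb strength on the joint:
N' = W cosα − U = 627·cos22.5° − 171 = 408.3 kN/m
Driving force T = W sinα = 627·sin22.5° = 239.9 kN/m
Resisting force R = c·L + N'·tanφ_j = 21·14.7 + 408.3·tan14.3° = 308.7 + 104.1 = 412.8 kN/m
FS = R / T = 412.8 / 239.9 = 1.720

FS = 1.72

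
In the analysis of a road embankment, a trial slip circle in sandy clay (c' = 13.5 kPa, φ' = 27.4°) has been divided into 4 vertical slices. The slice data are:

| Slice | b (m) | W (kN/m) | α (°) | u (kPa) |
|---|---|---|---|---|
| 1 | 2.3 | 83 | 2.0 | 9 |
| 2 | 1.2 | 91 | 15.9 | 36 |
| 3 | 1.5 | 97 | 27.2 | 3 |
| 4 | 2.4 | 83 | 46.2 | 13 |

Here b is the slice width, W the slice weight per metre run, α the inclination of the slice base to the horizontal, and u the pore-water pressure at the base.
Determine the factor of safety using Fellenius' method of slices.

FS = 1.67

Ordinary method of slices: FS = Σ[c'·Δl_i + (W_i cosα_i − u_i·Δl_i)·tanφ'] / Σ W_i sinα_i, with Δl_i = b_i / cosα_i.
Slice 1: Δl = 2.3/cos2.0° = 2.301 m; N'_1 = 83·cos2.0° − 9·2.301 = 62.2; c'Δl = 31.07; W sinα = 2.9
Slice 2: Δl = 1.2/cos15.9° = 1.248 m; N'_2 = 91·cos15.9° − 36·1.248 = 42.6; c'Δl = 16.84; W sinα = 24.9
Slice 3: Δl = 1.5/cos27.2° = 1.686 m; N'_3 = 97·cos27.2° − 3·1.686 = 81.2; c'Δl = 22.77; W sinα = 44.3
Slice 4: Δl = 2.4/cos46.2° = 3.467 m; N'_4 = 83·cos46.2° − 13·3.467 = 12.4; c'Δl = 46.81; W sinα = 59.9
Σc'Δl = 117.5 kN/m; ΣN' = 198.4 kN/m; ΣW sinα = 132.1 kN/m
Resisting = 117.5 + 198.4·tan27.4° = 117.5 + 102.9 = 220.3 kN/m
FS = 220.3 / 132.1 = 1.668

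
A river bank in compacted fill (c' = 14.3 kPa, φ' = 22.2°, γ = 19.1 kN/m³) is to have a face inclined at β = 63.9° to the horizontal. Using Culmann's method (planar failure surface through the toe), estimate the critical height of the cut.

Culmann's analysis gives the critical failure plane at α_cr = (β + φ')/2 = (63.9 + 22.2)/2 = 43.0°, and the critical height
H_c = (4c'/γ) · sinβ cosφ' / [1 − cos(β − φ')]
    = (4·14.3/19.1) · sin63.9°·cos22.2° / [1 − cos(41.7°)]
    = 2.995 · 0.8980·0.9259 / [1 − 0.7466]
    = 2.995 · 0.8315 / 0.2534
    = 9.83 m

H_c = 9.83 m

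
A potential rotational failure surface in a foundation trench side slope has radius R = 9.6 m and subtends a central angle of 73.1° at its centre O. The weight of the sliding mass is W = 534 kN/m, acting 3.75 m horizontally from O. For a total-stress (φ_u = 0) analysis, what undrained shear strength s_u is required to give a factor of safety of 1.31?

s_u = 22.3 kPa

FS = s_u·L_a·R / (W·d), so s_u = FS·W·d / (L_a·R).
Arc length L_a = R·θ = 9.6·(73.1°·π/180) = 9.6·1.2758 = 12.25 m
s_u = 1.31·534·3.75 / (12.25·9.6) = 2623.3 / 117.58 = 22.31 kPa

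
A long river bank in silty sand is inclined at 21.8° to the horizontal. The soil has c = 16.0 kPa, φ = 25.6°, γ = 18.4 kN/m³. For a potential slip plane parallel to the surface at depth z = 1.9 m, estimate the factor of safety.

FS = 2.53

For an infinite slope with a slip plane parallel to the surface (no pore pressure): FS = [c + γz cos²β tanφ] / [γz sinβ cosβ].
γz = 18.4·1.9 = 34.96 kN/m²
Numerator = 16.0 + 34.96·cos²21.8°·tan25.6° = 16.0 + 34.96·0.8621·0.4791 = 30.440 kPa
Denominator = 34.96·sin21.8°·cos21.8° = 34.96·0.3714·0.9285 = 12.055 kPa
FS = 30.440 / 12.055 = 2.525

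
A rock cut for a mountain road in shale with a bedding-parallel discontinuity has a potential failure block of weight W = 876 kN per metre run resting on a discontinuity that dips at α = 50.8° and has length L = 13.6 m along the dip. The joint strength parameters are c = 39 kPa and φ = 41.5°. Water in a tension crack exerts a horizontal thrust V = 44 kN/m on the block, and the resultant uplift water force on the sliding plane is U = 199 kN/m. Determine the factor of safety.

Resolving the block weight along and normal to the plane and applying the Mohr–Coulomb strength on the joint:
N' = W cosα − U − V sinα = 876·cos50.8° − 199 − 44·sin50.8° = 320.6 kN/m
Driving force T = W sinα + V cosα = 876·sin50.8° + 44·cos50.8° = 706.7 kN/m
Resisting force R = c·L + N'·tanφ = 39·13.6 + 320.6·tan41.5° = 530.4 + 283.6 = 814.0 kN/m
FS = R / T = 814.0 / 706.7 = 1.152

FS = 1.15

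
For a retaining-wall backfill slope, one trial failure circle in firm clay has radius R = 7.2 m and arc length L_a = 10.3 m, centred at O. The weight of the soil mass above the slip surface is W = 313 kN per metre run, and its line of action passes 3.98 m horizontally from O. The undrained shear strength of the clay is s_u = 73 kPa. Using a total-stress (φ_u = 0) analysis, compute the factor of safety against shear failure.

FS = 4.35

Taking moments about the centre O, the resisting moment is provided by the undrained shear strength acting along the arc:
M_R = s_u·L_a·R = 73·10.30·7.2 = 5413.7 kN·m/m
M_D = W·d = 313·3.98 = 1245.7 kN·m/m
FS = M_R / M_D = 5413.7 / 1245.7 = 4.346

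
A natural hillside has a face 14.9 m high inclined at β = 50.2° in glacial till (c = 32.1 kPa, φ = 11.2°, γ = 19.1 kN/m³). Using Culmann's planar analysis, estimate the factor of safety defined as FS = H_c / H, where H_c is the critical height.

FS = 1.53

H_c = (4c/γ) · sinβ cosφ / [1 − cos(β − φ)]
    = (4·32.1/19.1) · sin50.2°·cos11.2° / [1 − cos39.0°]
    = 6.723 · 0.7537 / 0.2229 = 22.73 m
FS = H_c / H = 22.73 / 14.9 = 1.526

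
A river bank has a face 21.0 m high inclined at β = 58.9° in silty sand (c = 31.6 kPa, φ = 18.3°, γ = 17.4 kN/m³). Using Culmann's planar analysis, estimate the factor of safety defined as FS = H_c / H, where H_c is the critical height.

H_c = (4c/γ) · sinβ cosφ / [1 − cos(β − φ)]
    = (4·31.6/17.4) · sin58.9°·cos18.3° / [1 − cos40.6°]
    = 7.264 · 0.8130 / 0.2407 = 24.53 m
FS = H_c / H = 24.53 / 21.0 = 1.168

FS = 1.17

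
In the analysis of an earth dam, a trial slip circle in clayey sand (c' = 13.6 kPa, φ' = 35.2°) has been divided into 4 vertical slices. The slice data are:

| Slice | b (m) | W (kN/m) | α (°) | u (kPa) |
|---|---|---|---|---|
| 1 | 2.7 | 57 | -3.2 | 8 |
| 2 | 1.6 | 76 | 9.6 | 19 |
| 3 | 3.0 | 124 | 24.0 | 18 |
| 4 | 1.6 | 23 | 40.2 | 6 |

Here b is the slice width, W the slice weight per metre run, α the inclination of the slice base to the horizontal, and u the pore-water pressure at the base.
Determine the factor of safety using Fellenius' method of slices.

FS = 3.07

Ordinary method of slices: FS = Σ[c'·Δl_i + (W_i cosα_i − u_i·Δl_i)·tanφ'] / Σ W_i sinα_i, with Δl_i = b_i / cosα_i.
Slice 1: Δl = 2.7/cos(-3.2°) = 2.704 m; N'_1 = 57·cos(-3.2°) − 8·2.704 = 35.3; c'Δl = 36.78; W sinα = -3.2
Slice 2: Δl = 1.6/cos9.6° = 1.623 m; N'_2 = 76·cos9.6° − 19·1.623 = 44.1; c'Δl = 22.07; W sinα = 12.7
Slice 3: Δl = 3.0/cos24.0° = 3.284 m; N'_3 = 124·cos24.0° − 18·3.284 = 54.2; c'Δl = 44.66; W sinα = 50.4
Slice 4: Δl = 1.6/cos40.2° = 2.095 m; N'_4 = 23·cos40.2° − 6·2.095 = 5.0; c'Δl = 28.49; W sinα = 14.8
Σc'Δl = 132.0 kN/m; ΣN' = 138.5 kN/m; ΣW sinα = 74.8 kN/m
Resisting = 132.0 + 138.5·tan35.2° = 132.0 + 97.7 = 229.7 kN/m
FS = 229.7 / 74.8 = 3.072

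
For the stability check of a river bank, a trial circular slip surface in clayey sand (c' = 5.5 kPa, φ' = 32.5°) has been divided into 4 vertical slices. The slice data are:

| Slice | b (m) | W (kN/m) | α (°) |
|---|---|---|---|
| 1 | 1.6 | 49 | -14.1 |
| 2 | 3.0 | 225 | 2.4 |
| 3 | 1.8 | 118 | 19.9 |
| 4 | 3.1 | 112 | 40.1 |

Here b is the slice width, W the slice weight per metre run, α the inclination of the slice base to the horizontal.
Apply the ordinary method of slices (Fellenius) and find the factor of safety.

Ordinary method of slices: FS = Σ[c'·Δl_i + (W_i cosα_i)·tanφ'] / Σ W_i sinα_i, with Δl_i = b_i / cosα_i.
Slice 1: Δl = 1.6/cos(-14.1°) = 1.650 m; N'_1 = 49·cos(-14.1°) = 47.5; c'Δl = 9.07; W sinα = -11.9
Slice 2: Δl = 3.0/cos2.4° = 3.003 m; N'_2 = 225·cos2.4° = 224.8; c'Δl = 16.51; W sinα = 9.4
Slice 3: Δl = 1.8/cos19.9° = 1.914 m; N'_3 = 118·cos19.9° = 111.0; c'Δl = 10.53; W sinα = 40.2
Slice 4: Δl = 3.1/cos40.1° = 4.053 m; N'_4 = 112·cos40.1° = 85.7; c'Δl = 22.29; W sinα = 72.1
Σc'Δl = 58.4 kN/m; ΣN' = 469.0 kN/m; ΣW sinα = 109.8 kN/m
Resisting = 58.4 + 469.0·tan32.5° = 58.4 + 298.8 = 357.2 kN/m
FS = 357.2 / 109.8 = 3.253

FS = 3.25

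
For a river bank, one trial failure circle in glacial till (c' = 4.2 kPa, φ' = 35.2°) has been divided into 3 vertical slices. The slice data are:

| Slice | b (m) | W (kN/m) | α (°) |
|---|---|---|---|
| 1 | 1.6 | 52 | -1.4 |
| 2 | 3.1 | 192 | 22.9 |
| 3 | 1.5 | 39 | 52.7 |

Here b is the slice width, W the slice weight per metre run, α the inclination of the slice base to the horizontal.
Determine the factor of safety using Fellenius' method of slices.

FS = 2.00

Ordinary method of slices: FS = Σ[c'·Δl_i + (W_i cosα_i)·tanφ'] / Σ W_i sinα_i, with Δl_i = b_i / cosα_i.
Slice 1: Δl = 1.6/cos(-1.4°) = 1.600 m; N'_1 = 52·cos(-1.4°) = 52.0; c'Δl = 6.72; W sinα = -1.3
Slice 2: Δl = 3.1/cos22.9° = 3.365 m; N'_2 = 192·cos22.9° = 176.9; c'Δl = 14.13; W sinα = 74.7
Slice 3: Δl = 1.5/cos52.7° = 2.475 m; N'_3 = 39·cos52.7° = 23.6; c'Δl = 10.40; W sinα = 31.0
Σc'Δl = 31.3 kN/m; ΣN' = 252.5 kN/m; ΣW sinα = 104.5 kN/m
Resisting = 31.3 + 252.5·tan35.2° = 31.3 + 178.1 = 209.4 kN/m
FS = 209.4 / 104.5 = 2.004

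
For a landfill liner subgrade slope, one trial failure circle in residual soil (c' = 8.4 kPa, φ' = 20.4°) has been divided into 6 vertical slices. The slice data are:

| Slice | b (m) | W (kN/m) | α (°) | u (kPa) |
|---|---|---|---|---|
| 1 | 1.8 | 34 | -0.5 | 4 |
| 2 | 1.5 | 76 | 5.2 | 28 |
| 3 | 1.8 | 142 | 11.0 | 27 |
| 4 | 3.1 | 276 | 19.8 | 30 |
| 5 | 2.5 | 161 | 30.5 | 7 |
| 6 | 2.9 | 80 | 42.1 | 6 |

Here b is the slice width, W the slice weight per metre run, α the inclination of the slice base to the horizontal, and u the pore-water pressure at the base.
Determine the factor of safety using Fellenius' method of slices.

FS = 1.15

Ordinary method of slices: FS = Σ[c'·Δl_i + (W_i cosα_i − u_i·Δl_i)·tanφ'] / Σ W_i sinα_i, with Δl_i = b_i / cosα_i.
Slice 1: Δl = 1.8/cos(-0.5°) = 1.800 m; N'_1 = 34·cos(-0.5°) − 4·1.800 = 26.8; c'Δl = 15.12; W sinα = -0.3
Slice 2: Δl = 1.5/cos5.2° = 1.506 m; N'_2 = 76·cos5.2° − 28·1.506 = 33.5; c'Δl = 12.65; W sinα = 6.9
Slice 3: Δl = 1.8/cos11.0° = 1.834 m; N'_3 = 142·cos11.0° − 27·1.834 = 89.9; c'Δl = 15.40; W sinα = 27.1
Slice 4: Δl = 3.1/cos19.8° = 3.295 m; N'_4 = 276·cos19.8° − 30·3.295 = 160.8; c'Δl = 27.68; W sinα = 93.5
Slice 5: Δl = 2.5/cos30.5° = 2.901 m; N'_5 = 161·cos30.5° − 7·2.901 = 118.4; c'Δl = 24.37; W sinα = 81.7
Slice 6: Δl = 2.9/cos42.1° = 3.908 m; N'_6 = 80·cos42.1° − 6·3.908 = 35.9; c'Δl = 32.83; W sinα = 53.6
Σc'Δl = 128.1 kN/m; ΣN' = 465.4 kN/m; ΣW sinα = 262.5 kN/m
Resisting = 128.1 + 465.4·tan20.4° = 128.1 + 173.1 = 301.1 kN/m
FS = 301.1 / 262.5 = 1.147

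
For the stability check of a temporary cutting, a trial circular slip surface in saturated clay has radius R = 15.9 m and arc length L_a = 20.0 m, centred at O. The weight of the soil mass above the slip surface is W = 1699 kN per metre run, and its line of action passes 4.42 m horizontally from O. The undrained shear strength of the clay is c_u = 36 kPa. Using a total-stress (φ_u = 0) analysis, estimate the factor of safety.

Taking moments about the centre O, the resisting moment is provided by the undrained shear strength acting along the arc:
M_R = c_u·L_a·R = 36·20.00·15.9 = 11448.0 kN·m/m
M_D = W·d = 1699·4.42 = 7509.6 kN·m/m
FS = M_R / M_D = 11448.0 / 7509.6 = 1.524

FS = 1.52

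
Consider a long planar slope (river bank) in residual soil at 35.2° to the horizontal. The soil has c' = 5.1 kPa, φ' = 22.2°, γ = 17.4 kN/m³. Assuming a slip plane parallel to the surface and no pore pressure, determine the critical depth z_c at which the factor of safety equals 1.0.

Setting FS = 1.00 in FS = [c' + γz cos²β tanφ'] / [γz sinβ cosβ] and solving for z:
z = c' / [γ cosβ (FS·sinβ − cosβ·tanφ')]
  = 5.1 / [17.4·cos35.2°·(1.00·sin35.2° − cos35.2°·tan22.2°)]
  = 5.1 / [17.4·0.8171·(1.00·0.5764 − 0.8171·0.4081)]
  = 5.1 / 3.4545 = 1.476 m

z_c = 1.48 m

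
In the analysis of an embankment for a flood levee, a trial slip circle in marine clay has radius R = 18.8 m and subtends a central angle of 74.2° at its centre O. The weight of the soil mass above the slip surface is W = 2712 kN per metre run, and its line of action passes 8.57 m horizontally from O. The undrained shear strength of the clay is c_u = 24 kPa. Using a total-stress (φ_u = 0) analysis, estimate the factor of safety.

FS = 0.47

Taking moments about the centre O, the resisting moment is provided by the undrained shear strength acting along the arc:
Arc length L_a = R·θ = 18.8·(74.2°·π/180) = 18.8·1.2950 = 24.35 m
M_R = c_u·L_a·R = 24·24.35·18.8 = 10985.2 kN·m/m
M_D = W·d = 2712·8.57 = 23241.8 kN·m/m
FS = M_R / M_D = 10985.2 / 23241.8 = 0.473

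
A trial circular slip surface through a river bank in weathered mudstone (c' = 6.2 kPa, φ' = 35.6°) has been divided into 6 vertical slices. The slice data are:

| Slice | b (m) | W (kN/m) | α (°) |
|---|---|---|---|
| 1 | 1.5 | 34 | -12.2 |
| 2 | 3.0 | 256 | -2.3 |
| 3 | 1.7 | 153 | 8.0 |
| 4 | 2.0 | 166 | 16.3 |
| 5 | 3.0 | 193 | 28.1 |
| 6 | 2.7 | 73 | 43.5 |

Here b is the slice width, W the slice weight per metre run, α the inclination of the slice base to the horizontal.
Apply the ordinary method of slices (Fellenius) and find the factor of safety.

FS = 3.58

Ordinary method of slices: FS = Σ[c'·Δl_i + (W_i cosα_i)·tanφ'] / Σ W_i sinα_i, with Δl_i = b_i / cosα_i.
Slice 1: Δl = 1.5/cos(-12.2°) = 1.535 m; N'_1 = 34·cos(-12.2°) = 33.2; c'Δl = 9.51; W sinα = -7.2
Slice 2: Δl = 3.0/cos(-2.3°) = 3.002 m; N'_2 = 256·cos(-2.3°) = 255.8; c'Δl = 18.61; W sinα = -10.3
Slice 3: Δl = 1.7/cos8.0° = 1.717 m; N'_3 = 153·cos8.0° = 151.5; c'Δl = 10.64; W sinα = 21.3
Slice 4: Δl = 2.0/cos16.3° = 2.084 m; N'_4 = 166·cos16.3° = 159.3; c'Δl = 12.92; W sinα = 46.6
Slice 5: Δl = 3.0/cos28.1° = 3.401 m; N'_5 = 193·cos28.1° = 170.3; c'Δl = 21.09; W sinα = 90.9
Slice 6: Δl = 2.7/cos43.5° = 3.722 m; N'_6 = 73·cos43.5° = 53.0; c'Δl = 23.08; W sinα = 50.2
Σc'Δl = 95.9 kN/m; ΣN' = 823.1 kN/m; ΣW sinα = 191.6 kN/m
Resisting = 95.9 + 823.1·tan35.6° = 95.9 + 589.3 = 685.1 kN/m
FS = 685.1 / 191.6 = 3.576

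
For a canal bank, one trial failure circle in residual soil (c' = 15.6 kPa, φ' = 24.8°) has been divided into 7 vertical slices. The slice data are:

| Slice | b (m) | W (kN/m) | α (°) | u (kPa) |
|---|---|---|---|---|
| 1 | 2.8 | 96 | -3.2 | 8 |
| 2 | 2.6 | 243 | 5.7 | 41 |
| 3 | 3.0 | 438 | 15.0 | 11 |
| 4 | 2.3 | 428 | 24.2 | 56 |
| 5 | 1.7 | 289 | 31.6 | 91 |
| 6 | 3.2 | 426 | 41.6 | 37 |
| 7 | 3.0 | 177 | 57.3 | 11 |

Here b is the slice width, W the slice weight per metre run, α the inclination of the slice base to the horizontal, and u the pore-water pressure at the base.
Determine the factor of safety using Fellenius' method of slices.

Ordinary method of slices: FS = Σ[c'·Δl_i + (W_i cosα_i − u_i·Δl_i)·tanφ'] / Σ W_i sinα_i, with Δl_i = b_i / cosα_i.
Slice 1: Δl = 2.8/cos(-3.2°) = 2.804 m; N'_1 = 96·cos(-3.2°) − 8·2.804 = 73.4; c'Δl = 43.75; W sinα = -5.4
Slice 2: Δl = 2.6/cos5.7° = 2.613 m; N'_2 = 243·cos5.7° − 41·2.613 = 134.7; c'Δl = 40.76; W sinα = 24.1
Slice 3: Δl = 3.0/cos15.0° = 3.106 m; N'_3 = 438·cos15.0° − 11·3.106 = 388.9; c'Δl = 48.45; W sinα = 113.4
Slice 4: Δl = 2.3/cos24.2° = 2.522 m; N'_4 = 428·cos24.2° − 56·2.522 = 249.2; c'Δl = 39.34; W sinα = 175.4
Slice 5: Δl = 1.7/cos31.6° = 1.996 m; N'_5 = 289·cos31.6° − 91·1.996 = 64.5; c'Δl = 31.14; W sinα = 151.4
Slice 6: Δl = 3.2/cos41.6° = 4.279 m; N'_6 = 426·cos41.6° − 37·4.279 = 160.2; c'Δl = 66.76; W sinα = 282.8
Slice 7: Δl = 3.0/cos57.3° = 5.553 m; N'_7 = 177·cos57.3° − 11·5.553 = 34.5; c'Δl = 86.63; W sinα = 148.9
Σc'Δl = 356.8 kN/m; ΣN' = 1105.5 kN/m; ΣW sinα = 890.8 kN/m
Resisting = 356.8 + 1105.5·tan24.8° = 356.8 + 510.8 = 867.6 kN/m
FS = 867.6 / 890.8 = 0.974

FS = 0.97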